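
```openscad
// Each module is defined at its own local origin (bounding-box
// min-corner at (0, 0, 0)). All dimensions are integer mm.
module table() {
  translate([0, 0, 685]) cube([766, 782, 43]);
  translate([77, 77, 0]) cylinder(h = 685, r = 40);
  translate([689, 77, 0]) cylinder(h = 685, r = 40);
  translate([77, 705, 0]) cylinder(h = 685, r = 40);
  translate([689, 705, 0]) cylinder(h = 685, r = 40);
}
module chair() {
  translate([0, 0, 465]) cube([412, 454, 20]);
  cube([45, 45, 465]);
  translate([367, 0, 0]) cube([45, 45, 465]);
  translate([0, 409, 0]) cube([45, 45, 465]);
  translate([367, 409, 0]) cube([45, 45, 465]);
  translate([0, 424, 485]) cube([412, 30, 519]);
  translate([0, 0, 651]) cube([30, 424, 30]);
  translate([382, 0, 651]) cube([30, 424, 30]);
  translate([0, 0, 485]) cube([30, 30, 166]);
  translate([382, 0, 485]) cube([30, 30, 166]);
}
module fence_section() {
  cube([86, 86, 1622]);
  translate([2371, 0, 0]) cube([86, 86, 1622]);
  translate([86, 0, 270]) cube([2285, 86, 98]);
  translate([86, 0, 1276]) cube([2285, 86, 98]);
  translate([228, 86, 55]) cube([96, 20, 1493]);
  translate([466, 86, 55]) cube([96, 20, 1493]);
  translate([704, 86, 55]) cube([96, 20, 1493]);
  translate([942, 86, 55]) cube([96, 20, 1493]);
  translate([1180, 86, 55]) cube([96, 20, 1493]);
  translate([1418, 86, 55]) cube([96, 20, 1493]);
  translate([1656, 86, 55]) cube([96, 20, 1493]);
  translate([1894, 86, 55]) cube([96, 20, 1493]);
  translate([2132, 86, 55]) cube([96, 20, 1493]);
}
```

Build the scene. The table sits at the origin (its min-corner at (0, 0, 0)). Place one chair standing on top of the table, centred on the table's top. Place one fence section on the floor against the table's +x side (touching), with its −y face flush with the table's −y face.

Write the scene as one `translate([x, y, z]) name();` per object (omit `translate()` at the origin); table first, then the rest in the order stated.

table();
translate([177, 164, 728]) chair();
translate([766, 0, 0]) fence_section();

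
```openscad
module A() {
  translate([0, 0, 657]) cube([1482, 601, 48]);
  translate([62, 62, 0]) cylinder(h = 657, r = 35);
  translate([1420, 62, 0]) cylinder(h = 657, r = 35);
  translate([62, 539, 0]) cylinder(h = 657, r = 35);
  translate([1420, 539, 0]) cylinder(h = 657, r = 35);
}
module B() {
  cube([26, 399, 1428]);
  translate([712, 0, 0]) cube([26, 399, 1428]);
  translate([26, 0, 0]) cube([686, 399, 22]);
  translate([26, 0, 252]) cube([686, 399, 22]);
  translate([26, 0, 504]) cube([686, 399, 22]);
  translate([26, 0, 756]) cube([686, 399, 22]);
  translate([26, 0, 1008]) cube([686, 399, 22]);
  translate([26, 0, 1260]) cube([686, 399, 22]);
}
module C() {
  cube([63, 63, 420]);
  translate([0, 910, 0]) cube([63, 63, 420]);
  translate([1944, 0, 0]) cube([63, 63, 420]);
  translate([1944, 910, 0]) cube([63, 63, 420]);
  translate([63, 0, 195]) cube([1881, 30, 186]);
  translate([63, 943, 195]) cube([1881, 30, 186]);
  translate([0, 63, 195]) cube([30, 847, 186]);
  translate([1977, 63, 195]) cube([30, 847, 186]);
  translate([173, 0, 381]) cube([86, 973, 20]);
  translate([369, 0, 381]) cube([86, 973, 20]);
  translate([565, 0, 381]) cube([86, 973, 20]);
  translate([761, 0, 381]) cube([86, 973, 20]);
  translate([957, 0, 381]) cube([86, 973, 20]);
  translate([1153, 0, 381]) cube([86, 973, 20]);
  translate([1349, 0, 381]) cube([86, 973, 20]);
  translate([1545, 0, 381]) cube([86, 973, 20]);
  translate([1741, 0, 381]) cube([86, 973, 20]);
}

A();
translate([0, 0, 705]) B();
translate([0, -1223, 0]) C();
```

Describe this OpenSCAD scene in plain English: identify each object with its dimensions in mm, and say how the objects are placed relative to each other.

A is a rectangular dining table. The top is 1482×601×48 mm with its upper surface at z = 705 mm. It stands on four round legs of 70 mm diameter, each leg's bounding box inset 27 mm from the nearest pair of top edges, running from the floor to the underside of the top.

B is a bookshelf 738 mm wide overall, 399 mm deep and 1428 mm tall. The two sides are 26 mm thick vertical panels. 6 horizontal shelves of 22 mm thickness span between the inner faces of the sides; the lowest shelf sits on the floor and shelves are stacked with a clear vertical gap of 230 mm between each pair.

C is a bed frame 2007 mm long (x) by 973 mm wide (y). Four 63×63 mm corner posts, 420 mm tall, at the corners of the footprint. Four rails of 30 mm thickness and 186 mm height run between adjacent posts with their undersides at z = 195 mm, their outer faces flush with the outside of the frame (the two x-running rails run between the posts' inner faces; the two y-running rails run between the posts' inner faces). 9 slats, each 86 mm wide (x) and 20 mm thick, lie across the top of the two x-running rails, running the full 973 mm width of the frame in y; the slats are evenly spaced along x between the inner faces of the end posts with equal gaps (rounded down to the nearest mm) at the −x end and between each pair — any rounding remainder accumulates at the +x end.

The bookshelf is on top of the table. The bed frame is on the floor beside the table on its −y side.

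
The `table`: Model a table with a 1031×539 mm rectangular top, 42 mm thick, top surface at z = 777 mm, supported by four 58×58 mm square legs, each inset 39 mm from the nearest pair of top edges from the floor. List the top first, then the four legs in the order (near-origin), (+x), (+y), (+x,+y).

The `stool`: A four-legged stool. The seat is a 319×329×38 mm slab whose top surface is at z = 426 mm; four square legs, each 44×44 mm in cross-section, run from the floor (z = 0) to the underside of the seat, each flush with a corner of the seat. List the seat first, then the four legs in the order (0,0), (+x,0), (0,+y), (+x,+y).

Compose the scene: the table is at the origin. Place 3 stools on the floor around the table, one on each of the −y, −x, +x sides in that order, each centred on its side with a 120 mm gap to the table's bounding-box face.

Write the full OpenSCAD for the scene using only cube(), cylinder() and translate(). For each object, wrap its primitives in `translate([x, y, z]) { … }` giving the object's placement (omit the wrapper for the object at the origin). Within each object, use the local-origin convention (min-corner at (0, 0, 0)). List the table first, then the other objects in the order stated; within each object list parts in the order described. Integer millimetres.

translate([0, 0, 735]) cube([1031, 539, 42]);
translate([39, 39, 0]) cube([58, 58, 735]);
translate([934, 39, 0]) cube([58, 58, 735]);
translate([39, 442, 0]) cube([58, 58, 735]);
translate([934, 442, 0]) cube([58, 58, 735]);
translate([356, -449, 0]) {
  translate([0, 0, 388]) cube([319, 329, 38]);
  cube([44, 44, 388]);
  translate([275, 0, 0]) cube([44, 44, 388]);
  translate([0, 285, 0]) cube([44, 44, 388]);
  translate([275, 285, 0]) cube([44, 44, 388]);
}
translate([-439, 105, 0]) {
  translate([0, 0, 388]) cube([319, 329, 38]);
  cube([44, 44, 388]);
  translate([275, 0, 0]) cube([44, 44, 388]);
  translate([0, 285, 0]) cube([44, 44, 388]);
  translate([275, 285, 0]) cube([44, 44, 388]);
}
translate([1151, 105, 0]) {
  translate([0, 0, 388]) cube([319, 329, 38]);
  cube([44, 44, 388]);
  translate([275, 0, 0]) cube([44, 44, 388]);
  translate([0, 285, 0]) cube([44, 44, 388]);
  translate([275, 285, 0]) cube([44, 44, 388]);
}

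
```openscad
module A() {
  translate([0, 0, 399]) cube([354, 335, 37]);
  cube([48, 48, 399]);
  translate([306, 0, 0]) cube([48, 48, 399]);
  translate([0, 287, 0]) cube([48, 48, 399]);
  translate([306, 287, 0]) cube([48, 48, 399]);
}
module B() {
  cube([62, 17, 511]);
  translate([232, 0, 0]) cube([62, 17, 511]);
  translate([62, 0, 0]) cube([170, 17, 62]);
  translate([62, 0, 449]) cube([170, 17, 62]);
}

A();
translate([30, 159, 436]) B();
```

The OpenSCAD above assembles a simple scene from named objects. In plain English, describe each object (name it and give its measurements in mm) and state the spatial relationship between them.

A is a simple wooden stool: a rectangular seat 354 mm (x) by 335 mm (y), 37 mm thick, top face at z = 436 mm, on four square legs, each 48×48 mm in cross-section. The legs rest on z = 0, each flush with a corner of the seat.

B is a picture frame with a 170×387 mm rectangular opening (x by z) and a uniform 62 mm border on every side. Frame depth is 17 mm along y. It is built from two vertical stiles running the full outside height and two horizontal rails spanning the gap between the stiles.

The picture frame is on top of the stool, centred.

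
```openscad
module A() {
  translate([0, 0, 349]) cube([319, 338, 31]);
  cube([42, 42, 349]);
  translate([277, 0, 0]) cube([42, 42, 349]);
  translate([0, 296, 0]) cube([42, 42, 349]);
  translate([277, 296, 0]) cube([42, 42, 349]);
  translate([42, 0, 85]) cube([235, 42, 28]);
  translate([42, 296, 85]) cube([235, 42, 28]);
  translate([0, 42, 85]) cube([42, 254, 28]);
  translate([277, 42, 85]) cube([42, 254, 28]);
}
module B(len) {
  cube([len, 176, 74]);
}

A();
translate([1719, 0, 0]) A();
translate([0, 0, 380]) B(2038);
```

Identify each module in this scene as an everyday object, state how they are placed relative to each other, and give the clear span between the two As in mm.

Second stool starts at x = 1719; first ends at x = 319; clear span = 1719 − 319 = 1400 mm.

A is a stool. B is a beam. A beam spans the tops of two stools. The clear span between the two stools is 1400 mm.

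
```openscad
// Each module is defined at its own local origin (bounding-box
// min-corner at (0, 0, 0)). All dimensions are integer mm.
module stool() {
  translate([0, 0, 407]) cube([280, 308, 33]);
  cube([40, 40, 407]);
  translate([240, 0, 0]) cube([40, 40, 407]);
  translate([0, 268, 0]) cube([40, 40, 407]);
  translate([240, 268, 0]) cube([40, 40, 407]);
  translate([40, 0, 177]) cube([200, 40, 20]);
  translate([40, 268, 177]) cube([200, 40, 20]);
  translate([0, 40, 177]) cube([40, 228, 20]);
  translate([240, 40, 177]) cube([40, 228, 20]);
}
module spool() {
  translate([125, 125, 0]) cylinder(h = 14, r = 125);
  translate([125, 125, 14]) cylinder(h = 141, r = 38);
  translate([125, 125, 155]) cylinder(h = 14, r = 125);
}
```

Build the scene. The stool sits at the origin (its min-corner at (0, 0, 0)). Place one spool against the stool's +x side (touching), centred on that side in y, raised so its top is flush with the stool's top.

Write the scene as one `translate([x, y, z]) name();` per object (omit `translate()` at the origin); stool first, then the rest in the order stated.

stool();
translate([280, 29, 271]) spool();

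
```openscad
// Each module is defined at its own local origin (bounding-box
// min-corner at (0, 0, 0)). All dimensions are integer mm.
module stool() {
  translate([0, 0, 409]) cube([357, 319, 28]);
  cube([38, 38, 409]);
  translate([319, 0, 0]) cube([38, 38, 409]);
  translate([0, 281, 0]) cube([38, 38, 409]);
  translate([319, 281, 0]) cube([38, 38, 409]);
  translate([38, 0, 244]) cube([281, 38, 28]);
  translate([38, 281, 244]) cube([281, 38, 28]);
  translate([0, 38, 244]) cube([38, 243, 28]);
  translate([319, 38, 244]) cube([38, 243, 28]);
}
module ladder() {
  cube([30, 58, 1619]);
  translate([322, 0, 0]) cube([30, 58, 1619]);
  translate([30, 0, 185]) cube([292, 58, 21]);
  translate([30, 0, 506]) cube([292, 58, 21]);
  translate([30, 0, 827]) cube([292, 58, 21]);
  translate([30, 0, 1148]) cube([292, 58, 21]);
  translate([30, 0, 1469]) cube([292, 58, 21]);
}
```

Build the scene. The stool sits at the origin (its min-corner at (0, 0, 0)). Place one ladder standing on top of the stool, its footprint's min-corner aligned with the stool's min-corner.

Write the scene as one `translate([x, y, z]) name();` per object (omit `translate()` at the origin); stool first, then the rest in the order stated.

stool();
translate([0, 0, 437]) ladder();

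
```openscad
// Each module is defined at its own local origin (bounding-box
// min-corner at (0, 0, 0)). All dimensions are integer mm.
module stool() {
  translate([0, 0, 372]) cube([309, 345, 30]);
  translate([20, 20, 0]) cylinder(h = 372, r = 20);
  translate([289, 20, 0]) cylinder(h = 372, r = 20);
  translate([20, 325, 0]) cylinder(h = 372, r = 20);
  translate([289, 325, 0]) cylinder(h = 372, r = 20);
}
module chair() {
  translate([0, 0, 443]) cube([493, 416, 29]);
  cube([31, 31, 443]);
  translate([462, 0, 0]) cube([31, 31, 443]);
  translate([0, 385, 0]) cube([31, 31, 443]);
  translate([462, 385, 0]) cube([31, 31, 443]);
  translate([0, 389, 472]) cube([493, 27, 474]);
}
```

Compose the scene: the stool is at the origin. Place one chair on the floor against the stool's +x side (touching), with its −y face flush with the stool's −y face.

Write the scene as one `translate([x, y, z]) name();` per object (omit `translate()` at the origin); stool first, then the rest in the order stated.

stool();
translate([309, 0, 0]) chair();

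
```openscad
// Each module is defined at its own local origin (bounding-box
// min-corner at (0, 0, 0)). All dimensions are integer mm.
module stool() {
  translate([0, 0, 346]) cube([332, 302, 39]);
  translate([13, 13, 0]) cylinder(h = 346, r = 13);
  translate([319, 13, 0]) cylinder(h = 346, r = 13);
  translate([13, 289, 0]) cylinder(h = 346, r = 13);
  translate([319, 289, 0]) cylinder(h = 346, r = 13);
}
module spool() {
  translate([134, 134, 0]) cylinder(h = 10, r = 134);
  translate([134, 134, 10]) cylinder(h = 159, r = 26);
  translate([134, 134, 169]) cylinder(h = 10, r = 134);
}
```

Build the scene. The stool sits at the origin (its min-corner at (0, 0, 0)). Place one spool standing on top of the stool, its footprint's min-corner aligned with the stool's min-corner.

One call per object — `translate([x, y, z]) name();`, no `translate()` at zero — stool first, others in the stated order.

stool();
translate([0, 0, 385]) spool();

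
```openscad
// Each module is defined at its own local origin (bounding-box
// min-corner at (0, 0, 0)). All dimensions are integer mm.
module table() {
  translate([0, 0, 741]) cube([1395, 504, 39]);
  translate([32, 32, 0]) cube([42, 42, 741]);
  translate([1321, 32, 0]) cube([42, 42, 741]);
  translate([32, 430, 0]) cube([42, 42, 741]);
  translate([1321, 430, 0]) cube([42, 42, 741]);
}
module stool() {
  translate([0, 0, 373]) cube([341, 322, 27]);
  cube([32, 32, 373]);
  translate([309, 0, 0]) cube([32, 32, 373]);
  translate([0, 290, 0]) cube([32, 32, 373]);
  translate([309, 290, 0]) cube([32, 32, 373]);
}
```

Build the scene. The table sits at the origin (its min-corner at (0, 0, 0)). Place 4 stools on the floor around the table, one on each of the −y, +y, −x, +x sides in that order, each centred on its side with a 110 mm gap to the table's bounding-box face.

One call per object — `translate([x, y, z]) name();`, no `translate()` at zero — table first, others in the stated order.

table();
translate([527, -432, 0]) stool();
translate([527, 614, 0]) stool();
translate([-451, 91, 0]) stool();
translate([1505, 91, 0]) stool();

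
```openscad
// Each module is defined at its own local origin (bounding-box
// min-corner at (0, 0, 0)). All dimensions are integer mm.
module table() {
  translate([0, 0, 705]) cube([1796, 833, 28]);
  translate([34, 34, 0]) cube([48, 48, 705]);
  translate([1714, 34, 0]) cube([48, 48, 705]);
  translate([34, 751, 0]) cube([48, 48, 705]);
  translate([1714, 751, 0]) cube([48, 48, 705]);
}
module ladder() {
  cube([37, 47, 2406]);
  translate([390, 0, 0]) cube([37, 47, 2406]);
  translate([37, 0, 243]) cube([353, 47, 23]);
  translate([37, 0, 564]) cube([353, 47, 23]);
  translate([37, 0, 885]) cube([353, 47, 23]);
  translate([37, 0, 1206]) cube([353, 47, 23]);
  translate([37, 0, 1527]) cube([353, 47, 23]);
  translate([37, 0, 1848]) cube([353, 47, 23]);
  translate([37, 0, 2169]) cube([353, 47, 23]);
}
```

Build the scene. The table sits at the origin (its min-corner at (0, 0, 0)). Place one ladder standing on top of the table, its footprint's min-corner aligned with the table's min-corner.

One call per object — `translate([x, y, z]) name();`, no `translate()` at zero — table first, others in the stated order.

table();
translate([0, 0, 733]) ladder();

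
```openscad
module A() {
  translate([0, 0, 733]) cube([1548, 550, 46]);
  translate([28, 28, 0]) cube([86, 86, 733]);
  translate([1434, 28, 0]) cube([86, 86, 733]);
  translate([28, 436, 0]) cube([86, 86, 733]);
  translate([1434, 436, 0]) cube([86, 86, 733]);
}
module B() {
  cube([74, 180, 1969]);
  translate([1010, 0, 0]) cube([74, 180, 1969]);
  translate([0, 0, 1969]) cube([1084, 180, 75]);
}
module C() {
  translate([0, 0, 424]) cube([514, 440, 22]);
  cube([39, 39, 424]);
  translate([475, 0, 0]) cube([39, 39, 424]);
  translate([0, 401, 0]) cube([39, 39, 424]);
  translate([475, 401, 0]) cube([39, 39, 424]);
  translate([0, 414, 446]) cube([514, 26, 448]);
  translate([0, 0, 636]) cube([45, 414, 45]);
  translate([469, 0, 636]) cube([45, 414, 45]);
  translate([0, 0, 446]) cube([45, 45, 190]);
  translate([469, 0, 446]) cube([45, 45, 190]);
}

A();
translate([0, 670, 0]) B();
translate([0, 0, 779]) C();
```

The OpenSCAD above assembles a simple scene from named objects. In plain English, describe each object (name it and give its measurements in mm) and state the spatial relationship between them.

A is a table: top 1548 mm (x) × 550 mm (y), 46 mm thick, upper face at z = 779 mm, on four 86×86 mm square legs, each inset 28 mm from the nearest pair of top edges, running from z = 0 to the bottom of the top.

B is a door frame. The clear opening is 936 mm wide and 1969 mm high. Two 74 mm wide jambs, 180 mm deep, stand either side of the opening from the floor to the top of the opening. A 75 mm thick head sits across the top of both jambs, spanning the full outside width of the frame.

C is a chair. The seat is a 514×440×22 mm slab with its top at z = 446 mm, on four 39×39 mm corner legs (flush with the seat edges, standing on z = 0). A flat backrest 26 mm thick, 448 mm tall, spans the full seat width and rises from the seat top along its +y edge, rear face flush with the rear of the seat. Two armrests of 45×45 mm section run along each side from the seat's front edge to the front of the backrest, top faces 235 mm above the seat top and outer faces flush with the seat's x-edges; a 45×45 mm post under the front of each armrest stands on the seat at the front corner.

The door frame is on the floor beside the table on its +y side. The chair is on top of the table.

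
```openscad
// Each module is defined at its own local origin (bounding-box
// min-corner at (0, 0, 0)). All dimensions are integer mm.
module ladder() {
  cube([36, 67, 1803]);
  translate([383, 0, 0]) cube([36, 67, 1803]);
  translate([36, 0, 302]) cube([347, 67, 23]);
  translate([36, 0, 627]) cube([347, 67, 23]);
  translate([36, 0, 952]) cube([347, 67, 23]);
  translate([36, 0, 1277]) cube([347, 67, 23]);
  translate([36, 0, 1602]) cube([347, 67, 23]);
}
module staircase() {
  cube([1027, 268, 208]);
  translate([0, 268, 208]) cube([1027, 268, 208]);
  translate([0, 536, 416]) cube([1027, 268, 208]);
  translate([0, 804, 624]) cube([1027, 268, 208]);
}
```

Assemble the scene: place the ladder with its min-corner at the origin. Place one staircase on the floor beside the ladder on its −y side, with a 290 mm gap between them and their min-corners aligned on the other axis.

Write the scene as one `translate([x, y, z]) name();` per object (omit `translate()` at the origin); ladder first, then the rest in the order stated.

ladder();
translate([0, -1362, 0]) staircase();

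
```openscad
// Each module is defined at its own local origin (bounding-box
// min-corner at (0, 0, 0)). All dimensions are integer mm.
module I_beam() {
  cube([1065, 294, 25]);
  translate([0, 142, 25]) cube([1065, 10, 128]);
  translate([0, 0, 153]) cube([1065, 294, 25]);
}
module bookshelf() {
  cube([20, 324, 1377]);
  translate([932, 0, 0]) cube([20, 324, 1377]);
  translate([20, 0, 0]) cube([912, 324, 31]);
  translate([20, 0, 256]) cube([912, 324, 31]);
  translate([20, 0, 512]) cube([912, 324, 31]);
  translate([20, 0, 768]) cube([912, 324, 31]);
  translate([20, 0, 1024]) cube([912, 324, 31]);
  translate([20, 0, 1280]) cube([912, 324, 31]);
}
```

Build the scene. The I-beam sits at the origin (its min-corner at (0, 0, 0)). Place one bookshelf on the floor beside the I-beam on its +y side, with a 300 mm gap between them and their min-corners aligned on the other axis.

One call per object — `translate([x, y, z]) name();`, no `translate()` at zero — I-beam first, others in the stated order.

I_beam();
translate([0, 594, 0]) bookshelf();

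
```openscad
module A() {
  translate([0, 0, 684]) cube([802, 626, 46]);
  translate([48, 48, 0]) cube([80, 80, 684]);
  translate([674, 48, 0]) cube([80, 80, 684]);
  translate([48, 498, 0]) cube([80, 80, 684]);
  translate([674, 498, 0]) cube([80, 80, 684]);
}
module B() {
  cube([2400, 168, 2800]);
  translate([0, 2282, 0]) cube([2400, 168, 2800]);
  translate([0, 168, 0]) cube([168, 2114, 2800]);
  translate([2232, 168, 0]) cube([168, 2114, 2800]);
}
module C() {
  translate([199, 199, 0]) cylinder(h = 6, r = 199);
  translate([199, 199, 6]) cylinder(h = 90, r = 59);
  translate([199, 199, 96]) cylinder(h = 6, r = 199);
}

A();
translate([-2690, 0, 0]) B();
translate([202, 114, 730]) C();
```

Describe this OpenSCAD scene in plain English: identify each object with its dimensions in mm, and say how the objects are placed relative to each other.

A is a table with a 802×626 mm rectangular top, 46 mm thick, top surface at z = 730 mm, supported by four 80×80 mm square legs, each inset 48 mm from the nearest pair of top edges, running from the floor.

B is the wall frame of a small rectangular building: four walls, each 2800 mm tall and 168 mm thick, enclosing a footprint 2400 mm (x) by 2450 mm (y) outside-to-outside, with no floor or roof. The front and back walls (the −y and +y sides) span the full width; the two side walls fit between them.

C is a spool: two coaxial disc flanges of radius 199 mm and thickness 6 mm, joined by a core cylinder of radius 59 mm and height 90 mm. The lower flange rests on z = 0 and the three cylinders share a vertical axis.

The house frame is on the floor beside the table on its −x side. The spool is on top of the table, centred.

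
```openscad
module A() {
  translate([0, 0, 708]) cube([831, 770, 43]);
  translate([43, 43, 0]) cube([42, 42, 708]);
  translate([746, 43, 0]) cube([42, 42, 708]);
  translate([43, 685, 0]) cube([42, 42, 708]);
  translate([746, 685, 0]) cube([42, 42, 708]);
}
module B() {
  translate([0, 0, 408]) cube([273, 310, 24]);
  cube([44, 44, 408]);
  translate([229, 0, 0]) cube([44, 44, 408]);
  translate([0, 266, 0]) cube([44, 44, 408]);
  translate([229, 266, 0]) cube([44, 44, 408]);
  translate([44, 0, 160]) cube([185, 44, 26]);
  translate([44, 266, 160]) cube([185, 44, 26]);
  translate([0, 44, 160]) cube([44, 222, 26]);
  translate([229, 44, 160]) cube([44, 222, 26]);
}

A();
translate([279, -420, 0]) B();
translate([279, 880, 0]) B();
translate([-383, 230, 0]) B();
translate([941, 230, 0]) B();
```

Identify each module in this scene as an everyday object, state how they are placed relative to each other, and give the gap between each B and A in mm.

Each stool's nearest face is 110 mm from the table's bounding box.

A is a table. B is a stool. Four stools sit around the table at the −y, +y, −x, +x sides. The gap between each stool and the table is 110 mm.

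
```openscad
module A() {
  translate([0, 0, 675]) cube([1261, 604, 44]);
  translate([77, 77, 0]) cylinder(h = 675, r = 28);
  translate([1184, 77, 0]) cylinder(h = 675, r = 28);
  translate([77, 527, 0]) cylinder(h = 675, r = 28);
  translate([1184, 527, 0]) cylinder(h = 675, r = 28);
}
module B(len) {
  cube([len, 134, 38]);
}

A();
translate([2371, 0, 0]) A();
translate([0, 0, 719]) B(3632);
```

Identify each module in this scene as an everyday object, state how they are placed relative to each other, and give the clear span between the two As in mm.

A is a table. B is a beam. A beam spans the tops of two tables. The clear span between the two tables is 1110 mm.

Second table starts at x = 2371; first ends at x = 1261; clear span = 2371 − 1261 = 1110 mm.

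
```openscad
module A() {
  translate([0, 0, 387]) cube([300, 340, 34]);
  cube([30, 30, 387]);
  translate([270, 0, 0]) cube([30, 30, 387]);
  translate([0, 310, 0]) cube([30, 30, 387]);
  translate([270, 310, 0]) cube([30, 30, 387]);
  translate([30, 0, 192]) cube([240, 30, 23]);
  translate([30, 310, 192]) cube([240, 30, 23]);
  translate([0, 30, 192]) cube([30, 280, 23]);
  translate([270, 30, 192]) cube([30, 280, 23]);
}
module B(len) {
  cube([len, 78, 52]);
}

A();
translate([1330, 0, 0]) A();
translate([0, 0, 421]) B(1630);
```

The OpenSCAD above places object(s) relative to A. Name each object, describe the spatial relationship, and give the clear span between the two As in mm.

A is a stool. B is a beam. A beam spans the tops of two stools. The clear span between the two stools is 1030 mm.

Second stool starts at x = 1330; first ends at x = 300; clear span = 1330 − 300 = 1030 mm.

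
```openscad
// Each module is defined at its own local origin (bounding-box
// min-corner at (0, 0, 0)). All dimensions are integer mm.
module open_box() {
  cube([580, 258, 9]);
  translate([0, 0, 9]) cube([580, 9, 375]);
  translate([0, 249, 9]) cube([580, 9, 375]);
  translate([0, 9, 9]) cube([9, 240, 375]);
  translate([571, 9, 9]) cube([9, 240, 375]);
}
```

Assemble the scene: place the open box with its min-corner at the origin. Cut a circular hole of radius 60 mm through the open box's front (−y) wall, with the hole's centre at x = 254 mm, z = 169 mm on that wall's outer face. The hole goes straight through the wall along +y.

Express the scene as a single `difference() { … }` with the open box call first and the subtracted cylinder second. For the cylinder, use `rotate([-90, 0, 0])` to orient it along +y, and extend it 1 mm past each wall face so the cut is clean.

difference() {
  open_box();
  translate([254, -1, 169]) rotate([-90, 0, 0]) cylinder(h = 11, r = 60);
}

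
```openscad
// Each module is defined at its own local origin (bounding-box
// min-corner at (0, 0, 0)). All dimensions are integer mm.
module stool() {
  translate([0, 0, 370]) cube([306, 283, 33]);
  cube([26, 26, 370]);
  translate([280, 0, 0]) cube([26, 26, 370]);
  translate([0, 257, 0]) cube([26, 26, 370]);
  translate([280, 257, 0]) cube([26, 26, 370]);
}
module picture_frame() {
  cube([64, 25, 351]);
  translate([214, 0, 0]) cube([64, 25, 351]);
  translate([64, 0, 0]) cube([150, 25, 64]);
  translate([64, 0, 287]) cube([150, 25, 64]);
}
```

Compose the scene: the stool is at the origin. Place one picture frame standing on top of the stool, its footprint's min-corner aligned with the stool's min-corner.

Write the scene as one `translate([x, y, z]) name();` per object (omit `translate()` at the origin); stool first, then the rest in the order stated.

stool();
translate([0, 0, 403]) picture_frame();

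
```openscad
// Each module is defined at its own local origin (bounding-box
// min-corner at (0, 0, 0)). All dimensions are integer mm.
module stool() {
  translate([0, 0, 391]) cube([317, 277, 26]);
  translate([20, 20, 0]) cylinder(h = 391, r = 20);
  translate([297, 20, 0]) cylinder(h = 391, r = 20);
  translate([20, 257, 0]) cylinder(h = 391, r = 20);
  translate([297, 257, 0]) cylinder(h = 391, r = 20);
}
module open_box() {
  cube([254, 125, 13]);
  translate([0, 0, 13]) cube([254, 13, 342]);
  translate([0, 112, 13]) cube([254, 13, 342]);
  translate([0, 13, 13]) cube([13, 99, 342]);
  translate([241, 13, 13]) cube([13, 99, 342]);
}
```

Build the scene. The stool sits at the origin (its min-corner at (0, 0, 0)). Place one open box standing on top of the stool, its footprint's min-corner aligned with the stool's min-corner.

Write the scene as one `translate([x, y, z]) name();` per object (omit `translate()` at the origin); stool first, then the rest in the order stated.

stool();
translate([0, 0, 417]) open_box();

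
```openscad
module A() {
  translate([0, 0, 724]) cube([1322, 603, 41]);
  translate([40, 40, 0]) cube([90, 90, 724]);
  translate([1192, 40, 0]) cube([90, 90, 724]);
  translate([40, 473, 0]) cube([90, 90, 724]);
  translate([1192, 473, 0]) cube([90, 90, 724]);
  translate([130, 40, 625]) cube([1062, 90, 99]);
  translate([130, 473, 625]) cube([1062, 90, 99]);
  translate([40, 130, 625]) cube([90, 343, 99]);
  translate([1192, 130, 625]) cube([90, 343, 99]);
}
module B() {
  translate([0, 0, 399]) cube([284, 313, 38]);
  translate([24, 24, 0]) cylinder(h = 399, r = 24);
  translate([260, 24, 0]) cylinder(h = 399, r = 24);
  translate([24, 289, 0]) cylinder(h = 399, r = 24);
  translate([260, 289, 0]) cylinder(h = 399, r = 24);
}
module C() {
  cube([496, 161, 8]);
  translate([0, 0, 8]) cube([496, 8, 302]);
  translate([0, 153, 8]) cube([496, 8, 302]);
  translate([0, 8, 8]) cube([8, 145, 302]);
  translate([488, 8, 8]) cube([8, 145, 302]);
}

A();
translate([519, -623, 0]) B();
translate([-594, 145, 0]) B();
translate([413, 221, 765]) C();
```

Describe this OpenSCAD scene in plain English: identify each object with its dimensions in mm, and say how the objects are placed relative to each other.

A is a table: top 1322 mm (x) × 603 mm (y), 41 mm thick, upper face at z = 765 mm, on four 90×90 mm square legs, each inset 40 mm from the nearest pair of top edges, running from z = 0 to the bottom of the top. Four apron rails, 90 mm thick and 99 mm tall, run between adjacent legs with their top edges flush with the underside of the top and their outer faces flush with the legs' outer faces.

B is a simple wooden stool: a rectangular seat 284 mm (x) by 313 mm (y), 38 mm thick, top face at z = 437 mm, on four round legs, each 48 mm in diameter. The legs rest on z = 0, each leg's axis is inset half a diameter from the nearest pair of seat edges (so the leg's bounding box is flush with the corner).

C is an open-topped rectangular box: outside dimensions 496×161×310 mm, with a uniform wall and base thickness of 8 mm. The base is a full 496×161 slab on the floor; four walls sit on top of the base. The front and back walls (the −y and +y sides) span the full width; the two side walls fit between them.

Two stools sit around the table at the −y, −x sides. The open box is on top of the table, centred.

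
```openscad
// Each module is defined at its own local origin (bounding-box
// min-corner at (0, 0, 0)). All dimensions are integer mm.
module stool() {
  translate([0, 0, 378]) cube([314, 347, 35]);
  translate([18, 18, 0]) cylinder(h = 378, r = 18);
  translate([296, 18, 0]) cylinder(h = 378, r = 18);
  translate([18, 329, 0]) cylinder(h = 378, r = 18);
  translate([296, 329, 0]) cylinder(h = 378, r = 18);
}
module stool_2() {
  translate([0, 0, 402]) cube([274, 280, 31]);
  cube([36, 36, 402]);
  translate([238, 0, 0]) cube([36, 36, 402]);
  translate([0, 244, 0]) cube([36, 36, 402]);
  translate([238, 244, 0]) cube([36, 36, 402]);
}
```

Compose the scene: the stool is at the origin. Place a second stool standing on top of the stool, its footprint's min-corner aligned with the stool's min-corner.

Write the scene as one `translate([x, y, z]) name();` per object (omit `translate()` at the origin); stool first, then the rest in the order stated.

stool();
translate([0, 0, 413]) stool_2();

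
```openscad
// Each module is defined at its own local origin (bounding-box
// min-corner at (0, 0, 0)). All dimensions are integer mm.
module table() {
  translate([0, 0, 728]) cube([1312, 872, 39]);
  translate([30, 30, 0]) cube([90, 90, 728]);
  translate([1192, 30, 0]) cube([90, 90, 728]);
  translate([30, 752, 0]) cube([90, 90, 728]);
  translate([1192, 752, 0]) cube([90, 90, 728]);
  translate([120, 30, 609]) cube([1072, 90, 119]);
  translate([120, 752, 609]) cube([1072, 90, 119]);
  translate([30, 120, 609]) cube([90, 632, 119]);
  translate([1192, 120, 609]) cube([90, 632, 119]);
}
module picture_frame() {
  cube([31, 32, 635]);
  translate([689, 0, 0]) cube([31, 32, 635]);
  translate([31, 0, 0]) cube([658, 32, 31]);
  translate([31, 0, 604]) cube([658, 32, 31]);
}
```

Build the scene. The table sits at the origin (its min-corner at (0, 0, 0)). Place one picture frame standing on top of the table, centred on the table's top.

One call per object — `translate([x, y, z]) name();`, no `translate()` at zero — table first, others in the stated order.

table();
translate([296, 420, 767]) picture_frame();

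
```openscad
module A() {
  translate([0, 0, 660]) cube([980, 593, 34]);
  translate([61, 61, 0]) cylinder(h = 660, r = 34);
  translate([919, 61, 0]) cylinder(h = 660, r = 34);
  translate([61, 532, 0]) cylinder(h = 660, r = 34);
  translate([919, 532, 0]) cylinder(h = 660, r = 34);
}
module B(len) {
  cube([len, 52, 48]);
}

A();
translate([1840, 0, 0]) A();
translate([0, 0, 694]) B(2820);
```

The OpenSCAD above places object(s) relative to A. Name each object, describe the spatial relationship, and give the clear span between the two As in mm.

A is a table. B is a beam. A beam spans the tops of two tables. The clear span between the two tables is 860 mm.

Second table starts at x = 1840; first ends at x = 980; clear span = 1840 − 980 = 860 mm.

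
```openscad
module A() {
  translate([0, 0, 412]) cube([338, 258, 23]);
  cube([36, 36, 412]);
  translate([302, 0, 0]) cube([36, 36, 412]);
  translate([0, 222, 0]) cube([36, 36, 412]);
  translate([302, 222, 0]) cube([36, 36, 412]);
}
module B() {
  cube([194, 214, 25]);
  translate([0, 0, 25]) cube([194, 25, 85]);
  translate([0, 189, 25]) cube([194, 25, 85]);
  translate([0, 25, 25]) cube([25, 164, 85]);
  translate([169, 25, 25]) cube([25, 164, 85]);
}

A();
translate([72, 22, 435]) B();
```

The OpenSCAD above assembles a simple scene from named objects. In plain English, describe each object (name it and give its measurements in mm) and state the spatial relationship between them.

A is a four-legged stool. The seat is a 338×258×23 mm slab whose top surface is at z = 435 mm; four square legs, each 36×36 mm in cross-section, run from the floor (z = 0) to the underside of the seat, each flush with a corner of the seat.

B is an open storage box with external size 194×214×110 mm and wall thickness 25 mm (the base is also 25 mm thick). The base covers the whole footprint; the four walls stand on the base, with the y-facing walls full-width and the x-facing walls fitting between their inner faces.

The open box is on top of the stool, centred.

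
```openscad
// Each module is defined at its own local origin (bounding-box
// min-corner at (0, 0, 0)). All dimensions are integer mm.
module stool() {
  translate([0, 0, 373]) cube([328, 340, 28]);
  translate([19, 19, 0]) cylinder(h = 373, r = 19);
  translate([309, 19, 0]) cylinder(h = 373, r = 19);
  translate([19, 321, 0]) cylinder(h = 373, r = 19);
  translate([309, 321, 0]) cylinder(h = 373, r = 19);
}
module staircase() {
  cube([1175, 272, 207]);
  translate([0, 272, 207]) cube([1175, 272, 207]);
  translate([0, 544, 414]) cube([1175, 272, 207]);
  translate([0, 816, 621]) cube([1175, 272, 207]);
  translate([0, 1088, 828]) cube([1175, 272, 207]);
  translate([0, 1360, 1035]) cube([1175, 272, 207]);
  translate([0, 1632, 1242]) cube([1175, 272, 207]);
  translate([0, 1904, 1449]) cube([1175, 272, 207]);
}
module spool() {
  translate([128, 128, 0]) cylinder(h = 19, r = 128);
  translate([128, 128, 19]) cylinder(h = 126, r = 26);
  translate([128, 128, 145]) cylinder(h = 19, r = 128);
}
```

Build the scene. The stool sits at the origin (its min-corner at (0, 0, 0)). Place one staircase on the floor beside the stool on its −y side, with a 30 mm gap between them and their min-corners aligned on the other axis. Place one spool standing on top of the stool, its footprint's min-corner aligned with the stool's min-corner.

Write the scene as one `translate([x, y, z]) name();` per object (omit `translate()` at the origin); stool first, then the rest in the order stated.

stool();
translate([0, -2206, 0]) staircase();
translate([0, 0, 401]) spool();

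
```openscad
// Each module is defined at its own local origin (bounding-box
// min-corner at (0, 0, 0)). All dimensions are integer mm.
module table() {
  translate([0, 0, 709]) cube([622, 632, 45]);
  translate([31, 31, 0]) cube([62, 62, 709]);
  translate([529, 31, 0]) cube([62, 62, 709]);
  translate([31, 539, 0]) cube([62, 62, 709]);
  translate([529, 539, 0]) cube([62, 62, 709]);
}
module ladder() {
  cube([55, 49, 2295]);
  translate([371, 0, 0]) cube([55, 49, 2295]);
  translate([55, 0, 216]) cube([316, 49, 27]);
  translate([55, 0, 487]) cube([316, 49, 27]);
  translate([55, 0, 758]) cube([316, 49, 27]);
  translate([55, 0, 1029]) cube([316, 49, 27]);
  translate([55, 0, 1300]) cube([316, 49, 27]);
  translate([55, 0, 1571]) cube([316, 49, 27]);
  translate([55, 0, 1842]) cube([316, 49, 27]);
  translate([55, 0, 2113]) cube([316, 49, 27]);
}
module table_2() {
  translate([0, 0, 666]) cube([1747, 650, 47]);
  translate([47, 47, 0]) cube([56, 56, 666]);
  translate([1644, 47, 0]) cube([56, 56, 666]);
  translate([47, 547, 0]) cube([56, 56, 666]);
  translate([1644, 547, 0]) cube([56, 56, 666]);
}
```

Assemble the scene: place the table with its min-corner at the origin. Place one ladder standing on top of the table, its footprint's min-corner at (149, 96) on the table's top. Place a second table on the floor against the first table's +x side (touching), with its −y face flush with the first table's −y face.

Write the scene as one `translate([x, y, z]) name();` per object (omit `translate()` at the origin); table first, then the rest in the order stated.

table();
translate([149, 96, 754]) ladder();
translate([622, 0, 0]) table_2();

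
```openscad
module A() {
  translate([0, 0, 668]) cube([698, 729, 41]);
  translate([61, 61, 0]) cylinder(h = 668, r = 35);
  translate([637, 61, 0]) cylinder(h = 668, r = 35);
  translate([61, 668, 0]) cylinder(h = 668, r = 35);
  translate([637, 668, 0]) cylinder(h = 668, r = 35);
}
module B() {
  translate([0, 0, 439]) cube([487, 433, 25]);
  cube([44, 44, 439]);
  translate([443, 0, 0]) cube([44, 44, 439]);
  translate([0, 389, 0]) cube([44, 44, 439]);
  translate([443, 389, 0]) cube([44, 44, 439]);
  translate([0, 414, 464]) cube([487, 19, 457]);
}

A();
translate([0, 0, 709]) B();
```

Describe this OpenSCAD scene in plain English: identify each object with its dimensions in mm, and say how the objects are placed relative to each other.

A is a table: top 698 mm (x) × 729 mm (y), 41 mm thick, upper face at z = 709 mm, on four round legs of 70 mm diameter, each leg's bounding box inset 26 mm from the nearest pair of top edges, running from z = 0 to the bottom of the top.

B is a chair. The seat is a 487×433×25 mm slab with its top at z = 464 mm, on four 44×44 mm corner legs (flush with the seat edges, standing on z = 0). A flat backrest 19 mm thick, 457 mm tall, spans the full seat width and rises from the seat top along its +y edge, rear face flush with the rear of the seat.

The chair is on top of the table.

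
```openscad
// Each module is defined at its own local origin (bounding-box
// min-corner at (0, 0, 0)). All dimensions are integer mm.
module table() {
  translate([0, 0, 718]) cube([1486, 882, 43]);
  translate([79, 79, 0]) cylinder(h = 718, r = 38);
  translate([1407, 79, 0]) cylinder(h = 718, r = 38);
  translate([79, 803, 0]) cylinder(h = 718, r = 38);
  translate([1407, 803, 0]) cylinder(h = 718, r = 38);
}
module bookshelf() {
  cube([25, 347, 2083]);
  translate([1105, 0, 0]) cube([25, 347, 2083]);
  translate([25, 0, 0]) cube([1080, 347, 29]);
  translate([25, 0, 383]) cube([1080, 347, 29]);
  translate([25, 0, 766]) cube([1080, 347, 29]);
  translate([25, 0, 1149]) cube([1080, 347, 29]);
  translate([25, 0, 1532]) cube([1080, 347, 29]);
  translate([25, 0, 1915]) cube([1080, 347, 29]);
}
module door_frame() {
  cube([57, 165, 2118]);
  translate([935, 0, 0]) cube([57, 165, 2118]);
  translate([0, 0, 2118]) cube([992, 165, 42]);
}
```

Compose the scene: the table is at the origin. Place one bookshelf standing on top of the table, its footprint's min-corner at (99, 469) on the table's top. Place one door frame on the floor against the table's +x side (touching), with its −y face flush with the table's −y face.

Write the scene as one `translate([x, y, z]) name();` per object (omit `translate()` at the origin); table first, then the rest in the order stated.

table();
translate([99, 469, 761]) bookshelf();
translate([1486, 0, 0]) door_frame();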